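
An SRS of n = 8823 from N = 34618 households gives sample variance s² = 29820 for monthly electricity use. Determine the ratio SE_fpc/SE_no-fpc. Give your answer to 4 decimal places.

f = n/N = 8823/34618 = 0.25486741.
SE_no-fpc = √(s²/n) = 1.838424; SE_fpc = √((1−f)s²/n) = 1.5869471.
Ratio = √(1−f) = 0.86321063.

0.8632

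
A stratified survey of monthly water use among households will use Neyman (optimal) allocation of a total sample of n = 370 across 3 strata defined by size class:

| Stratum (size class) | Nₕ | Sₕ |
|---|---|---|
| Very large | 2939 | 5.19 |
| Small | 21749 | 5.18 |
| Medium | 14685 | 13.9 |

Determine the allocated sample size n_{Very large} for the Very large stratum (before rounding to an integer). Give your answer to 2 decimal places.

17.00

Neyman allocation: nₕ = n·NₕSₕ / Σⱼ NⱼSⱼ.
Σ NⱼSⱼ = 2939·5.19 + 21749·5.18 + 14685·13.9 = 332034.73.
n_{Very large} = 370·2939·5.19 / 332034.73 = 17.00.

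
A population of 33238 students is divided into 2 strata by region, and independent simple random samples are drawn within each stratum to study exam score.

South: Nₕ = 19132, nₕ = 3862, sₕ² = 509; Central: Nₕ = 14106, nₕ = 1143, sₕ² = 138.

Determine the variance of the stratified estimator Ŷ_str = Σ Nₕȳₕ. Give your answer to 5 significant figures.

Var(Ŷ_str) = Σₕ Nₕ²(1 − fₕ)sₕ²/nₕ.
South: 19132²·(1 − 3862/19132)·509/3862 = 3.8503918 × 10^7.
Central: 14106²·(1 − 1143/14106)·138/1143 = 2.2077112 × 10^7.
Sum = 6.058103 × 10^7.

6.0581 × 10^7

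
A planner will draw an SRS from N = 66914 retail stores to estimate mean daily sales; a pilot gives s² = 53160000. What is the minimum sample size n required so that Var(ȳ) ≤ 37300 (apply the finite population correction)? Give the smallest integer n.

1396

Without fpc, n₀ = s²/D = 53160000/37300 = 1425.2011.
With fpc, (1 − n/N)·s²/n ≤ D requires n ≥ n₀/(1 + n₀/N) = 1425.2011/(1 + 1425.2011/66914) = 1395.4788.
Rounding up, n = 1396.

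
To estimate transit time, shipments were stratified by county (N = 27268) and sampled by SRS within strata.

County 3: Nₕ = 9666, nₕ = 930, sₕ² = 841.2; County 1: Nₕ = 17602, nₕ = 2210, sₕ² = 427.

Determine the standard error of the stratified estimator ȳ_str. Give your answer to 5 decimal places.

0.41608

Var(ȳ_str) = Σₕ Wₕ²(1 − fₕ)sₕ²/nₕ with Wₕ = Nₕ/N, N = 27268.
County 3: Wₕ = 0.35448144; term = 0.35448144²·(1 − 0.09621353)·841.2/930 = 0.10272335.
County 1: Wₕ = 0.64551856; term = 0.64551856²·(1 − 0.12555391)·427/2210 = 0.070402179.
Sum = 0.17312553.
SE = √(0.17312553) = 0.41608.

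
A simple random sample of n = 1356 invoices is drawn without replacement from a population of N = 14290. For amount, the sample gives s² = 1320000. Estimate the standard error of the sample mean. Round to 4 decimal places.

Under SRS without replacement, Var(ȳ) = (1 − f)·s²/n with f = n/N = 1356/14290 = 0.09489153.
Var(ȳ) = (1 − 0.09489153)·1320000/1356 = 0.90510847·973.45133 = 881.07904.
SE(ȳ) = √(881.07904) = 29.6830.

29.6830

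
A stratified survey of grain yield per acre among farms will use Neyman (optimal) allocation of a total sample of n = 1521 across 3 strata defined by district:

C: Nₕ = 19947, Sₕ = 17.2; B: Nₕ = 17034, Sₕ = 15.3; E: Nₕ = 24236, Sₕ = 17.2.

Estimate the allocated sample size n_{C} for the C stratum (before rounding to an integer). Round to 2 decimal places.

511.32

Neyman allocation: nₕ = n·NₕSₕ / Σⱼ NⱼSⱼ.
Σ NⱼSⱼ = 19947·17.2 + 17034·15.3 + 24236·17.2 = 1.0205678 × 10^6.
n_{C} = 1521·19947·17.2 / (1.0205678 × 10^6) = 511.32.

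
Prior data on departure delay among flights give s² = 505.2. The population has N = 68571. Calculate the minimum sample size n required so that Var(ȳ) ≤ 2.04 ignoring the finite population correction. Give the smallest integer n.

248

Without fpc, n₀ = s²/D = 505.2/2.04 = 247.6471.
Rounding up, n = 248.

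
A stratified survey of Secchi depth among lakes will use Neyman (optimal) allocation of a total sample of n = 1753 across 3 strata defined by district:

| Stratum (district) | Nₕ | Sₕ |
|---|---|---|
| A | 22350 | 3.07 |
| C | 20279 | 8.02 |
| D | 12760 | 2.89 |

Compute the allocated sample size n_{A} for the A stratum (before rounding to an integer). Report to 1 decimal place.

Neyman allocation: nₕ = n·NₕSₕ / Σⱼ NⱼSⱼ.
Σ NⱼSⱼ = 22350·3.07 + 20279·8.02 + 12760·2.89 = 268128.48.
n_{A} = 1753·22350·3.07 / 268128.48 = 448.6.

448.6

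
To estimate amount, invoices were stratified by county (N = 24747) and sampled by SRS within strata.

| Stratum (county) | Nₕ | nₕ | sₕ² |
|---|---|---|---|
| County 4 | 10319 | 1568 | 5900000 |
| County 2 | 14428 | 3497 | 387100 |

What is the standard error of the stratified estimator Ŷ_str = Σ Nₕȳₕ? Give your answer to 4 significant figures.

Var(Ŷ_str) = Σₕ Nₕ²(1 − fₕ)sₕ²/nₕ.
County 4: 10319²·(1 − 1568/10319)·5900000/1568 = 3.3978269 × 10^11.
County 2: 14428²·(1 − 3497/14428)·387100/3497 = 1.7457963 × 10^10.
Sum = 3.5724065 × 10^11.
SE = √(3.5724065 × 10^11) = 597700.

597700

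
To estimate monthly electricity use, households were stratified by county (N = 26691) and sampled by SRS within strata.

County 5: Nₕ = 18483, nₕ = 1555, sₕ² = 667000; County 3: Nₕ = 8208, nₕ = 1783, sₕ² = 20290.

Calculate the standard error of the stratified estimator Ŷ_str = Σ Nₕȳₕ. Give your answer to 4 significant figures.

Var(Ŷ_str) = Σₕ Nₕ²(1 − fₕ)sₕ²/nₕ.
County 5: 18483²·(1 − 1555/18483)·667000/1555 = 1.342065 × 10^11.
County 3: 8208²·(1 − 1783/8208)·20290/1783 = 6.0012426 × 10^8.
Sum = 1.3480662 × 10^11.
SE = √(1.3480662 × 10^11) = 367200.

367200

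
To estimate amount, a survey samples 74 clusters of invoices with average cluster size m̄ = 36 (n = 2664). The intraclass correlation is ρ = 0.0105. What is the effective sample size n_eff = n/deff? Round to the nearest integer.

deff = 1 + (36 − 1)·0.0105 = 1 + 0.3675 = 1.3675.
n_eff = 2664 / 1.3675 = 1948.

1948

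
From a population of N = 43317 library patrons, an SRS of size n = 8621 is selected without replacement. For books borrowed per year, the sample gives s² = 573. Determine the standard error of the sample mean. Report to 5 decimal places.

0.23073

Under SRS without replacement, Var(ȳ) = (1 − f)·s²/n with f = n/N = 8621/43317 = 0.19902117.
Var(ȳ) = (1 − 0.19902117)·573/8621 = 0.80097883·0.066465607 = 0.053237544.
SE(ȳ) = √(0.053237544) = 0.23073.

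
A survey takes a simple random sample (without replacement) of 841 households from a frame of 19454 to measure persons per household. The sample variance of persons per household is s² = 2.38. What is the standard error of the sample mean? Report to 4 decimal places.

0.0520

Under SRS without replacement, Var(ȳ) = (1 − f)·s²/n with f = n/N = 841/19454 = 0.04323018.
Var(ȳ) = (1 − 0.04323018)·2.38/841 = 0.95676982·0.0028299643 = 0.0027076244.
SE(ȳ) = √(0.0027076244) = 0.0520.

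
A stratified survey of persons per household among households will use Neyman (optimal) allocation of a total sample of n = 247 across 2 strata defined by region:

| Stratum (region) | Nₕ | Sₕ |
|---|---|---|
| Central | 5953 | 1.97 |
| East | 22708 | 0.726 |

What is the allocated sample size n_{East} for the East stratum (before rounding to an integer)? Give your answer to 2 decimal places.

144.33

Neyman allocation: nₕ = n·NₕSₕ / Σⱼ NⱼSⱼ.
Σ NⱼSⱼ = 5953·1.97 + 22708·0.726 = 28213.418.
n_{East} = 247·22708·0.726 / 28213.418 = 144.33.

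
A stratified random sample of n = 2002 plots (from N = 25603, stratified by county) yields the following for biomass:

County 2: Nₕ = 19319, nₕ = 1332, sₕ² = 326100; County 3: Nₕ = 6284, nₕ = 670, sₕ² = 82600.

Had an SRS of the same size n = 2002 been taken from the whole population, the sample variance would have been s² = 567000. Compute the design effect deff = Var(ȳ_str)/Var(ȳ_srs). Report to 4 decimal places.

Var(ȳ_str) = Σ Wₕ²(1−fₕ)sₕ²/nₕ with Wₕ = Nₕ/25603:
  County 2: (19319/25603)²·(1−1332/19319)·326100/1332 = 129.78014
  County 3: (6284/25603)²·(1−670/6284)·82600/670 = 6.6348654
  → Var(ȳ_str) = 136.41501.
Var(ȳ_srs) = (1 − 2002/25603)·567000/2002 = 261.07094.
deff = 136.41501 / 261.07094 = 0.5225.

0.5225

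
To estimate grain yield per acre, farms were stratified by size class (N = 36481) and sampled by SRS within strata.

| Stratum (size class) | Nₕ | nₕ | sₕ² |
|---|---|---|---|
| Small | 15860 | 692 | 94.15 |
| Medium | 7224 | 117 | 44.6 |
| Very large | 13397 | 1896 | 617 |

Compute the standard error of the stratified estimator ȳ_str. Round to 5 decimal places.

Var(ȳ_str) = Σₕ Wₕ²(1 − fₕ)sₕ²/nₕ with Wₕ = Nₕ/N, N = 36481.
Small: Wₕ = 0.43474685; term = 0.43474685²·(1 − 0.04363178)·94.15/692 = 0.024593043.
Medium: Wₕ = 0.19802089; term = 0.19802089²·(1 − 0.01619601)·44.6/117 = 0.014705493.
Very large: Wₕ = 0.36723226; term = 0.36723226²·(1 − 0.14152422)·617/1896 = 0.037675283.
Sum = 0.076973819.
SE = √(0.076973819) = 0.27744.

0.27744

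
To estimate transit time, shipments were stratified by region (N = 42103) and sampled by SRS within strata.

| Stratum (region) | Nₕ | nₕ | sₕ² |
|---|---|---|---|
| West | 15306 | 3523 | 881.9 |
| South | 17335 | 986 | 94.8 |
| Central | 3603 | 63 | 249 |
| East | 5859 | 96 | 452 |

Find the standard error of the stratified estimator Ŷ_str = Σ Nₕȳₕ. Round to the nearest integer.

Var(Ŷ_str) = Σₕ Nₕ²(1 − fₕ)sₕ²/nₕ.
West: 15306²·(1 − 3523/15306)·881.9/3523 = 4.5146521 × 10^7.
South: 17335²·(1 − 986/17335)·94.8/986 = 2.7248742 × 10^7.
Central: 3603²·(1 − 63/3603)·249/63 = 5.0411117 × 10^7.
East: 5859²·(1 − 96/5859)·452/96 = 1.5897884 × 10^8.
Sum = 2.8178522 × 10^8.
SE = √(2.8178522 × 10^8) = 16786.

16786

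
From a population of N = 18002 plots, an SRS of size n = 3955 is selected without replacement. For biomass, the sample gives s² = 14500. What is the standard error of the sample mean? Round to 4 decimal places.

Under SRS without replacement, Var(ȳ) = (1 − f)·s²/n with f = n/N = 3955/18002 = 0.21969781.
Var(ȳ) = (1 − 0.21969781)·14500/3955 = 0.78030219·3.6662453 = 2.8607792.
SE(ȳ) = √(2.8607792) = 1.6914.

1.6914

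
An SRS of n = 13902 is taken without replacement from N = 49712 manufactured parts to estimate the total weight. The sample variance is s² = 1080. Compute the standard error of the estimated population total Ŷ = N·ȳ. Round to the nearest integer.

Var(Ŷ) = N²·Var(ȳ) = N²·(1 − n/N)·s²/n.
f = 13902/49712 = 0.27965079; Var(ȳ) = 0.72034921·1080/13902 = 0.055961527.
Var(Ŷ) = 49712² · 0.055961527 = 1.3829677 × 10^8.
SE(Ŷ) = √(1.3829677 × 10^8) = 11760.

11760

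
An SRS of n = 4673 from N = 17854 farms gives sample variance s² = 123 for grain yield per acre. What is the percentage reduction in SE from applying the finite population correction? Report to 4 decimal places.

f = n/N = 4673/17854 = 0.26173407.
SE_no-fpc = √(s²/n) = 0.16223878; SE_fpc = √((1−f)s²/n) = 0.13939946.
Ratio = √(1−f) = 0.85922403. Reduction = 100·(1 − 0.85922403) = 14.0776%.

14.0776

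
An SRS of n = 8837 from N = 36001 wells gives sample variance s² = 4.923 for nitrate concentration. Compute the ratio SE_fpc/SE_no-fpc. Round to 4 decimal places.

f = n/N = 8837/36001 = 0.24546540.
SE_no-fpc = √(s²/n) = 0.023602744; SE_fpc = √((1−f)s²/n) = 0.020502276.
Ratio = √(1−f) = 0.86863951.

0.8686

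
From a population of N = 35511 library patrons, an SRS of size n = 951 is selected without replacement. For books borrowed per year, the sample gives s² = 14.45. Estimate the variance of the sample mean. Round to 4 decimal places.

0.0148

Under SRS without replacement, Var(ȳ) = (1 − f)·s²/n with f = n/N = 951/35511 = 0.02678043.
Var(ȳ) = (1 − 0.02678043)·14.45/951 = 0.97321957·0.015194532 = 0.014787616.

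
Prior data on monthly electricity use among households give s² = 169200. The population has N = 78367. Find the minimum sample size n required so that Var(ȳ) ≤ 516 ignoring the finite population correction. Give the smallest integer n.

Without fpc, n₀ = s²/D = 169200/516 = 327.9070.
Rounding up, n = 328.

328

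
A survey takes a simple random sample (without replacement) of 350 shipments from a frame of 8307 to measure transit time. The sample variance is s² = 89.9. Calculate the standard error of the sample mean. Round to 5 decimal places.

0.49602

Under SRS without replacement, Var(ȳ) = (1 − f)·s²/n with f = n/N = 350/8307 = 0.04213314.
Var(ȳ) = (1 − 0.04213314)·89.9/350 = 0.95786686·0.25685714 = 0.24603494.
SE(ȳ) = √(0.24603494) = 0.49602.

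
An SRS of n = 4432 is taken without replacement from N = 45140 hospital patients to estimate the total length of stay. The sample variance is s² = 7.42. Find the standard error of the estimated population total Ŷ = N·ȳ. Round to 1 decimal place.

Var(Ŷ) = N²·Var(ȳ) = N²·(1 − n/N)·s²/n.
f = 4432/45140 = 0.09818343; Var(ȳ) = 0.90181657·7.42/4432 = 0.0015098102.
Var(Ŷ) = 45140² · 0.0015098102 = 3.0764189 × 10^6.
SE(Ŷ) = √(3.0764189 × 10^6) = 1754.0.

1754.0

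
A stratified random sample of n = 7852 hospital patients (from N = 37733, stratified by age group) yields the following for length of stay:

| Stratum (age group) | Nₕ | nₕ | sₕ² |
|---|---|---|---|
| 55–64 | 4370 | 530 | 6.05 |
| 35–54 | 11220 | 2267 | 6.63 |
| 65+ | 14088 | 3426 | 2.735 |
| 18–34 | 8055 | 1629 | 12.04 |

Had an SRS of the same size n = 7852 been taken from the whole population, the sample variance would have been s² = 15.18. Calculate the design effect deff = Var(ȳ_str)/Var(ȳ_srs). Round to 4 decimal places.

Var(ȳ_str) = Σ Wₕ²(1−fₕ)sₕ²/nₕ with Wₕ = Nₕ/37733:
  55–64: (4370/37733)²·(1−530/4370)·6.05/530 = 1.345394 × 10^-4
  35–54: (11220/37733)²·(1−2267/11220)·6.63/2267 = 2.0633874 × 10^-4
  65+: (14088/37733)²·(1−3426/14088)·2.735/3426 = 8.4220016 × 10^-5
  18–34: (8055/37733)²·(1−1629/8055)·12.04/1629 = 2.6870082 × 10^-4
  → Var(ȳ_str) = 6.9379898 × 10^-4.
Var(ȳ_srs) = (1 − 7852/37733)·15.18/7852 = 0.001530965.
deff = (6.9379898 × 10^-4) / 0.001530965 = 0.4532.

0.4532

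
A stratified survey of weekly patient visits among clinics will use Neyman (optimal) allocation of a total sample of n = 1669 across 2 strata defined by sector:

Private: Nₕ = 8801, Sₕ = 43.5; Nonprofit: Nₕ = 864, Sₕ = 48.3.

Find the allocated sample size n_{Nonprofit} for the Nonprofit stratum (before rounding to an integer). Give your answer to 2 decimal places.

Neyman allocation: nₕ = n·NₕSₕ / Σⱼ NⱼSⱼ.
Σ NⱼSⱼ = 8801·43.5 + 864·48.3 = 424574.7.
n_{Nonprofit} = 1669·864·48.3 / 424574.7 = 164.05.

164.05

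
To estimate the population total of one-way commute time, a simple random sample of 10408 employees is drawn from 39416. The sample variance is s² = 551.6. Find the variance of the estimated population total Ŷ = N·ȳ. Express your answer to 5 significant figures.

6.0596 × 10^7

Var(Ŷ) = N²·Var(ȳ) = N²·(1 − n/N)·s²/n.
f = 10408/39416 = 0.26405521; Var(ȳ) = 0.73594479·551.6/10408 = 0.039003377.
Var(Ŷ) = 39416² · 0.039003377 = 6.0596468 × 10^7.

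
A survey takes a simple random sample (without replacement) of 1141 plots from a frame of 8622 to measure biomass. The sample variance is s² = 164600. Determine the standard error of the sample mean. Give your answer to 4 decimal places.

11.1879

Under SRS without replacement, Var(ȳ) = (1 − f)·s²/n with f = n/N = 1141/8622 = 0.13233588.
Var(ȳ) = (1 − 0.13233588)·164600/1141 = 0.86766412·144.25942 = 125.16872.
SE(ȳ) = √(125.16872) = 11.1879.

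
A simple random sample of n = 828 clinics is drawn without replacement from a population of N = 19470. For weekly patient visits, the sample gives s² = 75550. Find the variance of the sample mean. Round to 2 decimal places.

87.36

Under SRS without replacement, Var(ȳ) = (1 − f)·s²/n with f = n/N = 828/19470 = 0.04252696.
Var(ȳ) = (1 − 0.04252696)·75550/828 = 0.95747304·91.243961 = 87.363633.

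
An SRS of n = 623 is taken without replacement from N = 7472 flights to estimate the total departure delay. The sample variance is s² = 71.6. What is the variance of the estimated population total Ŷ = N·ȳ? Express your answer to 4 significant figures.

5.882 × 10^6

Var(Ŷ) = N²·Var(ȳ) = N²·(1 − n/N)·s²/n.
f = 623/7472 = 0.08337794; Var(ȳ) = 0.91662206·71.6/623 = 0.10534533.
Var(Ŷ) = 7472² · 0.10534533 = 5.8815124 × 10^6.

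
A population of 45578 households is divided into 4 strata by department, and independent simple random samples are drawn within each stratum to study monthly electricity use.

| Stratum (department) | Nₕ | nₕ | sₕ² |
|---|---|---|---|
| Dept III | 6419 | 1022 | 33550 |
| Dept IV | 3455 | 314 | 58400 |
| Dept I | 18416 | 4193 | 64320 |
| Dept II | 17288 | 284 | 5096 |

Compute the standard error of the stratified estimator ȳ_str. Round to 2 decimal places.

2.45

Var(ȳ_str) = Σₕ Wₕ²(1 − fₕ)sₕ²/nₕ with Wₕ = Nₕ/N, N = 45578.
Dept III: Wₕ = 0.14083549; term = 0.14083549²·(1 − 0.15921483)·33550/1022 = 0.54745811.
Dept IV: Wₕ = 0.07580412; term = 0.07580412²·(1 − 0.09088278)·58400/314 = 0.97160258.
Dept I: Wₕ = 0.40405459; term = 0.40405459²·(1 − 0.22768245)·64320/4193 = 1.9341812.
Dept II: Wₕ = 0.37930581; term = 0.37930581²·(1 − 0.01642758)·5096/284 = 2.539197.
Sum = 5.9924389.
SE = √(5.9924389) = 2.45.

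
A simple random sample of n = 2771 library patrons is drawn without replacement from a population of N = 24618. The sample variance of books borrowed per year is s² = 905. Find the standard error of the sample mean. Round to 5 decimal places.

0.53836

Under SRS without replacement, Var(ȳ) = (1 − f)·s²/n with f = n/N = 2771/24618 = 0.11255992.
Var(ȳ) = (1 − 0.11255992)·905/2771 = 0.88744008·0.3265969 = 0.28983518.
SE(ȳ) = √(0.28983518) = 0.53836.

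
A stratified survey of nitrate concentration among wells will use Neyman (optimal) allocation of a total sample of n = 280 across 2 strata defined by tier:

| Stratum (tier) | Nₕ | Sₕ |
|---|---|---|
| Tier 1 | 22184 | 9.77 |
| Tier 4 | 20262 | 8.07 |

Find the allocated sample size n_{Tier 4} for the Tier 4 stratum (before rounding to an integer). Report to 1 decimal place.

Neyman allocation: nₕ = n·NₕSₕ / Σⱼ NⱼSⱼ.
Σ NⱼSⱼ = 22184·9.77 + 20262·8.07 = 380252.02.
n_{Tier 4} = 280·20262·8.07 / 380252.02 = 120.4.

120.4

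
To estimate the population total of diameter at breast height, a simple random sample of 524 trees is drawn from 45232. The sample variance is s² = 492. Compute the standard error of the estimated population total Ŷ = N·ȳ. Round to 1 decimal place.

Var(Ŷ) = N²·Var(ȳ) = N²·(1 − n/N)·s²/n.
f = 524/45232 = 0.01158472; Var(ȳ) = 0.98841528·492/524 = 0.92805404.
Var(Ŷ) = 45232² · 0.92805404 = 1.8987372 × 10^9.
SE(Ŷ) = √(1.8987372 × 10^9) = 43574.5.

43574.5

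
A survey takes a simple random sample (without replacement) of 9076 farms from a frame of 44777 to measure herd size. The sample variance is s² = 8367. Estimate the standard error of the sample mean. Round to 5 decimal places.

0.85733

Under SRS without replacement, Var(ȳ) = (1 − f)·s²/n with f = n/N = 9076/44777 = 0.20269335.
Var(ȳ) = (1 − 0.20269335)·8367/9076 = 0.79730665·0.92188189 = 0.73502256.
SE(ȳ) = √(0.73502256) = 0.85733.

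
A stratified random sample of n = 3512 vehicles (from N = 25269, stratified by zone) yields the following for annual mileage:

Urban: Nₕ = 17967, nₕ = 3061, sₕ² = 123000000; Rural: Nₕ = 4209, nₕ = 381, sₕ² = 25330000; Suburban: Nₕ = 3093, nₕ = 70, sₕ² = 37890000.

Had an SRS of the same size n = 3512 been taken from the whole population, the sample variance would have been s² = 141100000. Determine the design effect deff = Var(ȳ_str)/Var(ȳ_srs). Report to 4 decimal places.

Var(ȳ_str) = Σ Wₕ²(1−fₕ)sₕ²/nₕ with Wₕ = Nₕ/25269:
  Urban: (17967/25269)²·(1−3061/17967)·123000000/3061 = 16853.975
  Rural: (4209/25269)²·(1−381/4209)·25330000/381 = 1677.5866
  Suburban: (3093/25269)²·(1−70/3093)·37890000/70 = 7926.2638
  → Var(ȳ_str) = 26457.825.
Var(ȳ_srs) = (1 − 3512/25269)·141100000/3512 = 34592.621.
deff = 26457.825 / 34592.621 = 0.7648.

0.7648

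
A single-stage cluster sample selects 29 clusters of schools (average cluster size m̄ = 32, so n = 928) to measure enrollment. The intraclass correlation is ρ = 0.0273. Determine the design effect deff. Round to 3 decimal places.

1.846

deff = 1 + (32 − 1)·0.0273 = 1 + 0.8463 = 1.8463.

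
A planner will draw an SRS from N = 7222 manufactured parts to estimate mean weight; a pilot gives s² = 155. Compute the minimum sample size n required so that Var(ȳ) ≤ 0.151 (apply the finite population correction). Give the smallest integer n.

Without fpc, n₀ = s²/D = 155/0.151 = 1026.4901.
With fpc, (1 − n/N)·s²/n ≤ D requires n ≥ n₀/(1 + n₀/N) = 1026.4901/(1 + 1026.4901/7222) = 898.7477.
Rounding up, n = 899.

899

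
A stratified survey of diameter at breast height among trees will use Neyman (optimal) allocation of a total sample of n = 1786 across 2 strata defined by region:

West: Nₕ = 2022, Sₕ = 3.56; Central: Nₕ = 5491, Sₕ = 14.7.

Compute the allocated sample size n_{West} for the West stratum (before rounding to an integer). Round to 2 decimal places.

Neyman allocation: nₕ = n·NₕSₕ / Σⱼ NⱼSⱼ.
Σ NⱼSⱼ = 2022·3.56 + 5491·14.7 = 87916.02.
n_{West} = 1786·2022·3.56 / 87916.02 = 146.23.

146.23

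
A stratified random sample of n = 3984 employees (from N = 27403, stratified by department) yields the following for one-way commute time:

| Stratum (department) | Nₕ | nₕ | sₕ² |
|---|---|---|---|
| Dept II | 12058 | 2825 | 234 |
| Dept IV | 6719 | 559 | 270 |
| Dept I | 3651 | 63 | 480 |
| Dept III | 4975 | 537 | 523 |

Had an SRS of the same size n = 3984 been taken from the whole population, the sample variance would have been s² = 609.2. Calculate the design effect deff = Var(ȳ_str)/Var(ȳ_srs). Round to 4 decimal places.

1.5339

Var(ȳ_str) = Σ Wₕ²(1−fₕ)sₕ²/nₕ with Wₕ = Nₕ/27403:
  Dept II: (12058/27403)²·(1−2825/12058)·234/2825 = 0.012280592
  Dept IV: (6719/27403)²·(1−559/6719)·270/559 = 0.026622025
  Dept I: (3651/27403)²·(1−63/3651)·480/63 = 0.13291339
  Dept III: (4975/27403)²·(1−537/4975)·523/537 = 0.028635948
  → Var(ȳ_str) = 0.20045196.
Var(ȳ_srs) = (1 − 3984/27403)·609.2/3984 = 0.1306805.
deff = 0.20045196 / 0.1306805 = 1.5339.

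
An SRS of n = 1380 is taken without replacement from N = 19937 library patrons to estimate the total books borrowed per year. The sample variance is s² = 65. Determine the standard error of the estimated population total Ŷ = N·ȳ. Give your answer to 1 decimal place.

4174.5

Var(Ŷ) = N²·Var(ȳ) = N²·(1 − n/N)·s²/n.
f = 1380/19937 = 0.06921804; Var(ȳ) = 0.93078196·65/1380 = 0.043841179.
Var(Ŷ) = 19937² · 0.043841179 = 1.7426166 × 10^7.
SE(Ŷ) = √(1.7426166 × 10^7) = 4174.5.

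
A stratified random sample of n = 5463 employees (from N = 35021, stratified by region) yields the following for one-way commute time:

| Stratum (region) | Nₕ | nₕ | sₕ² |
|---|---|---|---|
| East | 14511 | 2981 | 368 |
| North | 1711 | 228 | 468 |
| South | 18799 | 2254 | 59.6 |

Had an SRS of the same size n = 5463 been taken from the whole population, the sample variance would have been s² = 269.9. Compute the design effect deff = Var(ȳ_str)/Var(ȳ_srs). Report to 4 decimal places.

0.6665

Var(ȳ_str) = Σ Wₕ²(1−fₕ)sₕ²/nₕ with Wₕ = Nₕ/35021:
  East: (14511/35021)²·(1−2981/14511)·368/2981 = 0.016840516
  North: (1711/35021)²·(1−228/1711)·468/228 = 0.0042466364
  South: (18799/35021)²·(1−2254/18799)·59.6/2254 = 0.0067055867
  → Var(ȳ_str) = 0.027792739.
Var(ȳ_srs) = (1 − 5463/35021)·269.9/5463 = 0.041698284.
deff = 0.027792739 / 0.041698284 = 0.6665.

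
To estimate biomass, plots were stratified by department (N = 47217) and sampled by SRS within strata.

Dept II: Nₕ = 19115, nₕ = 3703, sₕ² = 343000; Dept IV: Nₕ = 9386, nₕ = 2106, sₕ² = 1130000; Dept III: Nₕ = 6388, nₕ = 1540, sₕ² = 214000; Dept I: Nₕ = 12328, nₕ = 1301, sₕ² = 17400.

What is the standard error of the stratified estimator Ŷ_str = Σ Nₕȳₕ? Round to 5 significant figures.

264710

Var(Ŷ_str) = Σₕ Nₕ²(1 − fₕ)sₕ²/nₕ.
Dept II: 19115²·(1 − 3703/19115)·343000/3703 = 2.7288126 × 10^10.
Dept IV: 9386²·(1 − 2106/9386)·1130000/2106 = 3.6663338 × 10^10.
Dept III: 6388²·(1 − 1540/6388)·214000/1540 = 4.3034878 × 10^9.
Dept I: 12328²·(1 − 1301/12328)·17400/1301 = 1.8181175 × 10^9.
Sum = 7.0073069 × 10^10.
SE = √(7.0073069 × 10^10) = 264710.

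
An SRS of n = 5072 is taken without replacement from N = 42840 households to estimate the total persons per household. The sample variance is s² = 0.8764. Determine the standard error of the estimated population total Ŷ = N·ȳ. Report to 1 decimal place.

528.7

Var(Ŷ) = N²·Var(ȳ) = N²·(1 − n/N)·s²/n.
f = 5072/42840 = 0.11839402; Var(ȳ) = 0.88160598·0.8764/5072 = 1.5233428 × 10^-4.
Var(Ŷ) = 42840² · (1.5233428 × 10^-4) = 279573.86.
SE(Ŷ) = √(279573.86) = 528.7.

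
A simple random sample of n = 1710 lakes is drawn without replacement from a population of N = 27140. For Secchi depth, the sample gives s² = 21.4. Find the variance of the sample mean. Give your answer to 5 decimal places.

0.01173

Under SRS without replacement, Var(ȳ) = (1 − f)·s²/n with f = n/N = 1710/27140 = 0.06300663.
Var(ȳ) = (1 − 0.06300663)·21.4/1710 = 0.93699337·0.01251462 = 0.011726116.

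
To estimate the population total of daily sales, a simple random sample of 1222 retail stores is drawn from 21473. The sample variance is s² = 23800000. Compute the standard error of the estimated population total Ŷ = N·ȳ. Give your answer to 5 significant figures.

2.9102 × 10^6

Var(Ŷ) = N²·Var(ȳ) = N²·(1 − n/N)·s²/n.
f = 1222/21473 = 0.05690868; Var(ȳ) = 0.94309132·23800000/1222 = 18367.9.
Var(Ŷ) = 21473² · 18367.9 = 8.46925 × 10^12.
SE(Ŷ) = √(8.46925 × 10^12) = 2.9102 × 10^6.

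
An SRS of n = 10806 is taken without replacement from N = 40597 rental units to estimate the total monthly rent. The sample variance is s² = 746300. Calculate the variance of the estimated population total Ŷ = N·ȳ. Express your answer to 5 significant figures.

Var(Ŷ) = N²·Var(ȳ) = N²·(1 − n/N)·s²/n.
f = 10806/40597 = 0.26617730; Var(ȳ) = 0.73382270·746300/10806 = 50.680351.
Var(Ŷ) = 40597² · 50.680351 = 8.3527118 × 10^10.

8.3527 × 10^10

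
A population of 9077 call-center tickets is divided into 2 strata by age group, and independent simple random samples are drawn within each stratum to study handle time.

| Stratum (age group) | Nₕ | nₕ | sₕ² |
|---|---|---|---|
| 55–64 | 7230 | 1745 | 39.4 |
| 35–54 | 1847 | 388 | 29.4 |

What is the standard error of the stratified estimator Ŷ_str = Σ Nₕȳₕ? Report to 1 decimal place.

1048.6

Var(Ŷ_str) = Σₕ Nₕ²(1 − fₕ)sₕ²/nₕ.
55–64: 7230²·(1 − 1745/7230)·39.4/1745 = 895397.17.
35–54: 1847²·(1 − 388/1847)·29.4/388 = 204191.56.
Sum = 1.0995887 × 10^6.
SE = √(1.0995887 × 10^6) = 1048.6.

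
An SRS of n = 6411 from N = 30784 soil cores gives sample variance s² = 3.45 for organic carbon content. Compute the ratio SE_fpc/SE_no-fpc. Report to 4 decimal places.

0.8898

f = n/N = 6411/30784 = 0.20825754.
SE_no-fpc = √(s²/n) = 0.023197792; SE_fpc = √((1−f)s²/n) = 0.020641375.
Ratio = √(1−f) = 0.88979911.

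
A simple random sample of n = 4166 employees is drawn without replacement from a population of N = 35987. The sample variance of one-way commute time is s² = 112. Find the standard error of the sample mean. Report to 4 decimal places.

0.1542

Under SRS without replacement, Var(ȳ) = (1 − f)·s²/n with f = n/N = 4166/35987 = 0.11576403.
Var(ȳ) = (1 − 0.11576403)·112/4166 = 0.88423597·0.026884301 = 0.023772067.
SE(ȳ) = √(0.023772067) = 0.1542.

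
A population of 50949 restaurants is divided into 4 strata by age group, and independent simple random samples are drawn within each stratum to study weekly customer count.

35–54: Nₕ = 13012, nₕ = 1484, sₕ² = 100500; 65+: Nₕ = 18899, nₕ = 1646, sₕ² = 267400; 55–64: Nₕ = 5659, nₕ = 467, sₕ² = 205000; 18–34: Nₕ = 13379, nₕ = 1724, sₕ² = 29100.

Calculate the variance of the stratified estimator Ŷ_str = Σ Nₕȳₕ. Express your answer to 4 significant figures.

7.866 × 10^10

Var(Ŷ_str) = Σₕ Nₕ²(1 − fₕ)sₕ²/nₕ.
35–54: 13012²·(1 − 1484/13012)·100500/1484 = 1.0158514 × 10^10.
65+: 18899²·(1 − 1646/18899)·267400/1646 = 5.2970616 × 10^10.
55–64: 5659²·(1 − 467/5659)·205000/467 = 1.2897673 × 10^10.
18–34: 13379²·(1 − 1724/13379)·29100/1724 = 2.632035 × 10^9.
Sum = 7.8658838 × 10^10.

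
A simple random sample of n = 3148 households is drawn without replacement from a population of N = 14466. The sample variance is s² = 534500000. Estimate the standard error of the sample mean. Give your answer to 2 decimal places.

Under SRS without replacement, Var(ȳ) = (1 − f)·s²/n with f = n/N = 3148/14466 = 0.21761371.
Var(ȳ) = (1 − 0.21761371)·534500000/3148 = 0.78238629·169790.34 = 132841.64.
SE(ȳ) = √(132841.64) = 364.47.

364.47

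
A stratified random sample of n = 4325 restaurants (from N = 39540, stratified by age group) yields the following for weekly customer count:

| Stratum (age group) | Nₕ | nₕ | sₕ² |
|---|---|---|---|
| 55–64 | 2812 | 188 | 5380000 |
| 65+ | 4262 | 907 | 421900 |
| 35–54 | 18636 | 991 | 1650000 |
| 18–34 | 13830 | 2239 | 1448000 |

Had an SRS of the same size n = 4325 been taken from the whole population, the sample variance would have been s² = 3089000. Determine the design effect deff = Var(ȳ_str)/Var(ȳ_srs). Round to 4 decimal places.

0.8738

Var(ȳ_str) = Σ Wₕ²(1−fₕ)sₕ²/nₕ with Wₕ = Nₕ/39540:
  55–64: (2812/39540)²·(1−188/2812)·5380000/188 = 135.06109
  65+: (4262/39540)²·(1−907/4262)·421900/907 = 4.2543663
  35–54: (18636/39540)²·(1−991/18636)·1650000/991 = 350.19612
  18–34: (13830/39540)²·(1−2239/13830)·1448000/2239 = 66.310793
  → Var(ȳ_str) = 555.82237.
Var(ȳ_srs) = (1 − 4325/39540)·3089000/4325 = 636.09623.
deff = 555.82237 / 636.09623 = 0.8738.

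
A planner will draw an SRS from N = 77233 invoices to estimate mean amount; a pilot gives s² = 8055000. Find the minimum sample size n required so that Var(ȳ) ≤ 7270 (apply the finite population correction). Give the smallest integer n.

1093

Without fpc, n₀ = s²/D = 8055000/7270 = 1107.9780.
With fpc, (1 − n/N)·s²/n ≤ D requires n ≥ n₀/(1 + n₀/N) = 1107.9780/(1 + 1107.9780/77233) = 1092.3078.
Rounding up, n = 1093.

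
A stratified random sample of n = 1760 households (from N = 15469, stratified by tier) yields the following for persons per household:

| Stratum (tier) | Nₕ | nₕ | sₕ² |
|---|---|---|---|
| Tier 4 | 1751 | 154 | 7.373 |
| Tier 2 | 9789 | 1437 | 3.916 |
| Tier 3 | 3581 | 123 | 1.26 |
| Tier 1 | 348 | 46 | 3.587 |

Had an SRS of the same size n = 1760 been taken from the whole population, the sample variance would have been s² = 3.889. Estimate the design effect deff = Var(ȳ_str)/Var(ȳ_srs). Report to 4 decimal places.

1.0494

Var(ȳ_str) = Σ Wₕ²(1−fₕ)sₕ²/nₕ with Wₕ = Nₕ/15469:
  Tier 4: (1751/15469)²·(1−154/1751)·7.373/154 = 5.5948712 × 10^-4
  Tier 2: (9789/15469)²·(1−1437/9789)·3.916/1437 = 9.3108697 × 10^-4
  Tier 3: (3581/15469)²·(1−123/3581)·1.26/123 = 5.3011521 × 10^-4
  Tier 1: (348/15469)²·(1−46/348)·3.587/46 = 3.4248003 × 10^-5
  → Var(ȳ_str) = 0.0020549373.
Var(ȳ_srs) = (1 − 1760/15469)·3.889/1760 = 0.0019582531.
deff = 0.0020549373 / 0.0019582531 = 1.0494.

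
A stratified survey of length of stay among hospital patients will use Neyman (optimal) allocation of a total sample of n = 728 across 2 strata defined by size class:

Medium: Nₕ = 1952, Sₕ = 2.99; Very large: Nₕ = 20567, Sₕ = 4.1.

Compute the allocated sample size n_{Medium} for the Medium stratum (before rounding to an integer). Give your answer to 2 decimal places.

Neyman allocation: nₕ = n·NₕSₕ / Σⱼ NⱼSⱼ.
Σ NⱼSⱼ = 1952·2.99 + 20567·4.1 = 90161.18.
n_{Medium} = 728·1952·2.99 / 90161.18 = 47.13.

47.13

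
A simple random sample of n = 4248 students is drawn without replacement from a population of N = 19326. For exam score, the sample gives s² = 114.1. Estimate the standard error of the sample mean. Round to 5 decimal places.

Under SRS without replacement, Var(ȳ) = (1 − f)·s²/n with f = n/N = 4248/19326 = 0.21980751.
Var(ȳ) = (1 − 0.21980751)·114.1/4248 = 0.78019249·0.026859699 = 0.020955735.
SE(ȳ) = √(0.020955735) = 0.14476.

0.14476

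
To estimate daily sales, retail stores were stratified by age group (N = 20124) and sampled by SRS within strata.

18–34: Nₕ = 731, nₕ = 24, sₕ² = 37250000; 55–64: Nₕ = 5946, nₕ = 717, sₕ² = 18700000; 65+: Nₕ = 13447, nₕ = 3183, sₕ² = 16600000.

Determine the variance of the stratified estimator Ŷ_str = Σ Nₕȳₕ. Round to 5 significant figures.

2.3328 × 10^12

Var(Ŷ_str) = Σₕ Nₕ²(1 − fₕ)sₕ²/nₕ.
18–34: 731²·(1 − 24/731)·37250000/24 = 8.0214305 × 10^11.
55–64: 5946²·(1 − 717/5946)·18700000/717 = 8.1089757 × 10^11.
65+: 13447²·(1 − 3183/13447)·16600000/3183 = 7.1980274 × 10^11.
Sum = 2.3328434 × 10^12.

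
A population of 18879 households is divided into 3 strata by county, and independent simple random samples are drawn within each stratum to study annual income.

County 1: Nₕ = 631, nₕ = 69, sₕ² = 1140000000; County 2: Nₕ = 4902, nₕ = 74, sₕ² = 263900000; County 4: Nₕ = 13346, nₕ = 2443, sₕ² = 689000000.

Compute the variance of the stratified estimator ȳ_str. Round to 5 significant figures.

Var(ȳ_str) = Σₕ Wₕ²(1 − fₕ)sₕ²/nₕ with Wₕ = Nₕ/N, N = 18879.
County 1: Wₕ = 0.03342338; term = 0.03342338²·(1 − 0.10935024)·1140000000/69 = 16438.548.
County 2: Wₕ = 0.25965358; term = 0.25965358²·(1 − 0.01509588)·263900000/74 = 236804.67.
County 4: Wₕ = 0.70692304; term = 0.70692304²·(1 − 0.18305110)·689000000/2443 = 115142.3.
Sum = 368385.52.

368390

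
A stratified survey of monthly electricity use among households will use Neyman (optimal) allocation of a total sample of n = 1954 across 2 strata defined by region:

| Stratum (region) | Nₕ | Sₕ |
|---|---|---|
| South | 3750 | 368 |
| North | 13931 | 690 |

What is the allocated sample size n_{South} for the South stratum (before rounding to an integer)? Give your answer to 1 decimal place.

245.3

Neyman allocation: nₕ = n·NₕSₕ / Σⱼ NⱼSⱼ.
Σ NⱼSⱼ = 3750·368 + 13931·690 = 1.099239 × 10^7.
n_{South} = 1954·3750·368 / (1.099239 × 10^7) = 245.3.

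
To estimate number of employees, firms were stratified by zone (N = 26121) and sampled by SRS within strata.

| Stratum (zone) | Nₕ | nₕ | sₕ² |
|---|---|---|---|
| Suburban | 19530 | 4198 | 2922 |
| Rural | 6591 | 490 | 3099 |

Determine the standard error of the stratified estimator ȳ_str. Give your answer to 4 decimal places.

Var(ȳ_str) = Σₕ Wₕ²(1 − fₕ)sₕ²/nₕ with Wₕ = Nₕ/N, N = 26121.
Suburban: Wₕ = 0.74767429; term = 0.74767429²·(1 − 0.21495136)·2922/4198 = 0.30546344.
Rural: Wₕ = 0.25232571; term = 0.25232571²·(1 − 0.07434380)·3099/490 = 0.37273333.
Sum = 0.67819677.
SE = √(0.67819677) = 0.8235.

0.8235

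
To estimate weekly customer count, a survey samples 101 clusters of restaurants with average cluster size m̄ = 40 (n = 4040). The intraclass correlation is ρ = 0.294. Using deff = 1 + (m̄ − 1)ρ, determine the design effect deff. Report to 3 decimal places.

deff = 1 + (40 − 1)·0.294 = 1 + 11.466 = 12.466.

12.466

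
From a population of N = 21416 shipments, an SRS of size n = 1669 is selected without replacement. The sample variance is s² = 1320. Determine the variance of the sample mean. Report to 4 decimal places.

Under SRS without replacement, Var(ȳ) = (1 − f)·s²/n with f = n/N = 1669/21416 = 0.07793239.
Var(ȳ) = (1 − 0.07793239)·1320/1669 = 0.92206761·0.79089275 = 0.72925659.

0.7293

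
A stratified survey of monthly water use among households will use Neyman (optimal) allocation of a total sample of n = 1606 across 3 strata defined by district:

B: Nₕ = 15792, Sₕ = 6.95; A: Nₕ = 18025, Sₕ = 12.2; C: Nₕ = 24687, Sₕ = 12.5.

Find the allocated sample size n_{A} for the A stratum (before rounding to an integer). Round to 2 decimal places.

553.34

Neyman allocation: nₕ = n·NₕSₕ / Σⱼ NⱼSⱼ.
Σ NⱼSⱼ = 15792·6.95 + 18025·12.2 + 24687·12.5 = 638246.9.
n_{A} = 1606·18025·12.2 / 638246.9 = 553.34.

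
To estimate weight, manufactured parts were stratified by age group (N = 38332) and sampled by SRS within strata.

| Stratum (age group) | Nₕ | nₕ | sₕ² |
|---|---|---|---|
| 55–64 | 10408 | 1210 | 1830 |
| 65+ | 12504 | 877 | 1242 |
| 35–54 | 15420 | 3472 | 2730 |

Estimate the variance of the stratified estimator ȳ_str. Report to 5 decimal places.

Var(ȳ_str) = Σₕ Wₕ²(1 − fₕ)sₕ²/nₕ with Wₕ = Nₕ/N, N = 38332.
55–64: Wₕ = 0.27152249; term = 0.27152249²·(1 − 0.11625673)·1830/1210 = 0.098537933.
65+: Wₕ = 0.32620265; term = 0.32620265²·(1 − 0.07013756)·1242/877 = 0.14012502.
35–54: Wₕ = 0.40227486; term = 0.40227486²·(1 − 0.22516213)·2730/3472 = 0.098591519.
Sum = 0.33725447.

0.33725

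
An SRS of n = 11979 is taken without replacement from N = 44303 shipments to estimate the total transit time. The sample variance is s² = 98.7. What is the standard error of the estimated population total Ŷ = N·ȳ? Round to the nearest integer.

3435

Var(Ŷ) = N²·Var(ȳ) = N²·(1 − n/N)·s²/n.
f = 11979/44303 = 0.27038801; Var(ȳ) = 0.72961199·98.7/11979 = 0.0060115789.
Var(Ŷ) = 44303² · 0.0060115789 = 1.1799261 × 10^7.
SE(Ŷ) = √(1.1799261 × 10^7) = 3435.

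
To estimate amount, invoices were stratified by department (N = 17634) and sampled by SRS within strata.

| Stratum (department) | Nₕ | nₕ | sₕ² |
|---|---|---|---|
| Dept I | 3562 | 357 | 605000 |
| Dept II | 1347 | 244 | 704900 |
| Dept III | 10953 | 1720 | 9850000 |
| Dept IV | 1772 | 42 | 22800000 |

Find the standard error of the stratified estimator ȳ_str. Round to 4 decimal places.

85.3826

Var(ȳ_str) = Σₕ Wₕ²(1 − fₕ)sₕ²/nₕ with Wₕ = Nₕ/N, N = 17634.
Dept I: Wₕ = 0.20199614; term = 0.20199614²·(1 − 0.10022459)·605000/357 = 62.216766.
Dept II: Wₕ = 0.07638653; term = 0.07638653²·(1 − 0.18114328)·704900/244 = 13.803179.
Dept III: Wₕ = 0.62112964; term = 0.62112964²·(1 − 0.15703460)·9850000/1720 = 1862.4389.
Dept IV: Wₕ = 0.10048769; term = 0.10048769²·(1 − 0.02370203)·22800000/42 = 5351.724.
Sum = 7290.1828.
SE = √(7290.1828) = 85.3826.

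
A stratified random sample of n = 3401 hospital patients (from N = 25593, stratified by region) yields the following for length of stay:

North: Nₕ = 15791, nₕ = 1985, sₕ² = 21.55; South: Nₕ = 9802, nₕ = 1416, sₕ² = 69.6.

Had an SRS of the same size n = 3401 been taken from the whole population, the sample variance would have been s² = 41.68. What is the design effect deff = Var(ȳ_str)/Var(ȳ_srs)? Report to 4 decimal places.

0.9205

Var(ȳ_str) = Σ Wₕ²(1−fₕ)sₕ²/nₕ with Wₕ = Nₕ/25593:
  North: (15791/25593)²·(1−1985/15791)·21.55/1985 = 0.0036134485
  South: (9802/25593)²·(1−1416/9802)·69.6/1416 = 0.0061684088
  → Var(ȳ_str) = 0.0097818573.
Var(ȳ_srs) = (1 − 3401/25593)·41.68/3401 = 0.010626649.
deff = 0.0097818573 / 0.010626649 = 0.9205.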